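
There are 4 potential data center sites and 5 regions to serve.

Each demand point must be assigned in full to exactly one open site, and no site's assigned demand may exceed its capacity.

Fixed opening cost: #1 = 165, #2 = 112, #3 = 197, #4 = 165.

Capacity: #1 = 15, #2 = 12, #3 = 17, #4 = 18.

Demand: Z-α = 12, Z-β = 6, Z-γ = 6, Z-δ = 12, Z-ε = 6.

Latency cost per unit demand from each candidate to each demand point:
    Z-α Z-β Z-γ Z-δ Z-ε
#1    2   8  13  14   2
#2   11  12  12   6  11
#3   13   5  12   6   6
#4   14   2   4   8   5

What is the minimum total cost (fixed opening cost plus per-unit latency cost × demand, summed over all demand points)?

Open {#1, #2, #4}; cheapest assignment that respects the capacities:
  #1 (cap 15, load 12): Z-α — cost 12×2 = 24
  #2 (cap 12, load 12): Z-δ — cost 12×6 = 72
  #4 (cap 18, load 18): Z-β, Z-γ, Z-ε — cost 6×2 + 6×4 + 6×5 = 66
  Shipping 162, fixed 442 → total 604.
  Any other capacity-feasible assignment to {#1, #2, #4} ships for at least 162.
Compare {#1, #3, #4}: its best feasible assignment gives total 689.
Compare {#2, #3, #4}: its best feasible assignment gives total 744.
Every other set of open sites that can feasibly serve all demand totals ≥ 689 even under its best assignment. Minimum: 604.

604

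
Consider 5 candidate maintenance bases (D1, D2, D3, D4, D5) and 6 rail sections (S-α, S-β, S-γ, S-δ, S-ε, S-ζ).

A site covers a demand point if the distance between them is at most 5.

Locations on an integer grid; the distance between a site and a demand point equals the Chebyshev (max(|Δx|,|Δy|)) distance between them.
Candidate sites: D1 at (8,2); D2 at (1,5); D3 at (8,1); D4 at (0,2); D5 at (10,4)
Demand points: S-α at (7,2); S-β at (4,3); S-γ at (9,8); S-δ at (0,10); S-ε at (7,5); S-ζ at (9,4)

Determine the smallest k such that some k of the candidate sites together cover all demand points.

2

Coverage sets (demand points within 5 of each site):
  D1: {S-α, S-β, S-ε, S-ζ}
  D2: {S-β, S-δ}
  D3: {S-α, S-β, S-ε, S-ζ}
  D4: {S-β}
  D5: {S-α, S-γ, S-ε, S-ζ}
No single site covers all 6 demand points.
But {D2, D5} covers everything, so the minimum is 2.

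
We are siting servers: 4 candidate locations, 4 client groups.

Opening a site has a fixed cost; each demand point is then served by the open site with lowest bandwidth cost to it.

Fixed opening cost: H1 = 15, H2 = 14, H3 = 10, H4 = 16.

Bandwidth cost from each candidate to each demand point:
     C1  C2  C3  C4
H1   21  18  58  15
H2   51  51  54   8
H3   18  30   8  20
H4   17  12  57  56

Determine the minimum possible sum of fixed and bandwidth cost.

83

Open {H3, H4}: assign each demand point to its cheapest open site.
  C1→H4 17, C2→H4 12, C3→H3 8, C4→H3 20
  bandwidth cost 57, fixed 26 → total 83.
Compare {H1, H3}: bandwidth cost 59 + fixed 25 = 84.
Compare {H2, H3, H4}: bandwidth cost 45 + fixed 40 = 85.
Compare {H3}: bandwidth cost 76 + fixed 10 = 86.
All other subsets cost ≥ 84. Minimum total cost: 83.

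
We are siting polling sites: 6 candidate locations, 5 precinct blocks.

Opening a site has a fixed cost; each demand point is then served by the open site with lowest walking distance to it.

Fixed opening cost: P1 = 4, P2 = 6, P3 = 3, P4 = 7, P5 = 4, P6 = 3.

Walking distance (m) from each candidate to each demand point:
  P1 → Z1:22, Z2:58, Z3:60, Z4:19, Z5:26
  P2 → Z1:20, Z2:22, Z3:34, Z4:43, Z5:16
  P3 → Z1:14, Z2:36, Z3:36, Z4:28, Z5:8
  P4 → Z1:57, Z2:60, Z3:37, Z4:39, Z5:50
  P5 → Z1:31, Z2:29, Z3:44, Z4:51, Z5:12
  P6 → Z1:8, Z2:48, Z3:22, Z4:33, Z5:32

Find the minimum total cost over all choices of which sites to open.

Open {P1, P2, P3, P6}: assign each demand point to its cheapest open site.
  Z1→P6 8, Z2→P2 22, Z3→P6 22, Z4→P1 19, Z5→P3 8
  walking distance 79, fixed 16 → total 95.
Compare {P1, P2, P3, P5, P6}: walking distance 79 + fixed 20 = 99.
Compare {P1, P2, P6}: walking distance 87 + fixed 13 = 100.
Compare {P2, P3, P6}: walking distance 88 + fixed 12 = 100.
All other subsets cost ≥ 99. Minimum total cost: 95.

95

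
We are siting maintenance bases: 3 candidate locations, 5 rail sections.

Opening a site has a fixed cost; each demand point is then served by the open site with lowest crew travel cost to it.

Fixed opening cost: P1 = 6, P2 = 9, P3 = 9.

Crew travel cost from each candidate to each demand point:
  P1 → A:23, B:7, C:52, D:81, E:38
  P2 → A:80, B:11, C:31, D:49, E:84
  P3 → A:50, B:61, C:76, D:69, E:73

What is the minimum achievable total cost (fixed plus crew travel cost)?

163

Open {P1, P2}: assign each demand point to its cheapest open site.
  A→P1 23, B→P1 7, C→P2 31, D→P2 49, E→P1 38
  crew travel cost 148, fixed 15 → total 163.
Compare {P1, P2, P3}: crew travel cost 148 + fixed 24 = 172.
Compare {P1, P3}: crew travel cost 189 + fixed 15 = 204.
Compare {P1}: crew travel cost 201 + fixed 6 = 207.
All other subsets cost ≥ 172. Minimum total cost: 163.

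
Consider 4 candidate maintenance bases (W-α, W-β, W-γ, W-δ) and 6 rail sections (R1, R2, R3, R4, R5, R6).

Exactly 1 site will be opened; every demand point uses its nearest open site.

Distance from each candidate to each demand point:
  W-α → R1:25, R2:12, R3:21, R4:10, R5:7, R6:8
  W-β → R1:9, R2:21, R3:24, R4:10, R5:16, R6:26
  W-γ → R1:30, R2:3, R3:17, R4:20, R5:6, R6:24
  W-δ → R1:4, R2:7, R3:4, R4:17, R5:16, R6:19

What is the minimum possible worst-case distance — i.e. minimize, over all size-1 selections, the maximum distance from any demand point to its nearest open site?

19

Open {W-δ}.
  Farthest demand point is R6 at distance 19 (to W-δ); all others are ≤ 19.
With {W-α} the worst case is 25.
With {W-β} the worst case is 26.
No size-1 selection achieves below 19.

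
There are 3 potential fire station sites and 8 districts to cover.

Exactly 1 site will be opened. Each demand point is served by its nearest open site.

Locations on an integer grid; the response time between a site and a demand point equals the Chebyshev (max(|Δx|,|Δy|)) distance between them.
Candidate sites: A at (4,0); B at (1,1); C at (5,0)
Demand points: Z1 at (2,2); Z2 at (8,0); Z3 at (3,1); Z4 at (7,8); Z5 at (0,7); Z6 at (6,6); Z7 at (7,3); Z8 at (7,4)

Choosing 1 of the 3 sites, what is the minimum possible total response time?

Open {A}.
  Z1→A 2, Z2→A 4, Z3→A 1, Z4→A 8, Z5→A 7, Z6→A 6, Z7→A 3, Z8→A 4  ⇒ total 35.
Compare {C}: total 36.
Compare {B}: total 40.

35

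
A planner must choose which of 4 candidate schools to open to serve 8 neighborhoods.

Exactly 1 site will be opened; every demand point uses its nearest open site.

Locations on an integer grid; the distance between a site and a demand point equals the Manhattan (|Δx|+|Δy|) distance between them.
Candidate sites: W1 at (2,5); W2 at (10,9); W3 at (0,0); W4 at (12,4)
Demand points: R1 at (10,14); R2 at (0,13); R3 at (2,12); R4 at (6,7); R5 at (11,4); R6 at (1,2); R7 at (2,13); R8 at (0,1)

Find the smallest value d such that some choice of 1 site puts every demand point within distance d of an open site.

Open {W1}.
  Farthest demand point is R1 at distance 17 (to W1); all others are ≤ 17.
With {W2} the worst case is 18.
With {W4} the worst case is 21.
No size-1 selection achieves below 17.

17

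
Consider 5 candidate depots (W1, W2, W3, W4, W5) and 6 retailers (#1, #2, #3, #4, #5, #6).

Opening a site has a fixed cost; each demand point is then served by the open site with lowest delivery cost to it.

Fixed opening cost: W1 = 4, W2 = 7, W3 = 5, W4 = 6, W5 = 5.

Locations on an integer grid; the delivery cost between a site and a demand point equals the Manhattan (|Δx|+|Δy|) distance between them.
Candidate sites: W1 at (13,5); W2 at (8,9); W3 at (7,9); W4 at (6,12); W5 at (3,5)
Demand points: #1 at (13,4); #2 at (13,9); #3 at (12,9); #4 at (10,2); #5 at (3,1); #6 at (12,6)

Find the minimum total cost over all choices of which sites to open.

Open {W1, W5}: assign each demand point to its cheapest open site.
  #1→W1 1, #2→W1 4, #3→W1 5, #4→W1 6, #5→W5 4, #6→W1 2
  delivery cost 22, fixed 9 → total 31.
Compare {W1}: delivery cost 32 + fixed 4 = 36.
Compare {W1, W3, W5}: delivery cost 22 + fixed 14 = 36.
Compare {W1, W2, W5}: delivery cost 21 + fixed 16 = 37.
All other subsets cost ≥ 36. Minimum total cost: 31.

31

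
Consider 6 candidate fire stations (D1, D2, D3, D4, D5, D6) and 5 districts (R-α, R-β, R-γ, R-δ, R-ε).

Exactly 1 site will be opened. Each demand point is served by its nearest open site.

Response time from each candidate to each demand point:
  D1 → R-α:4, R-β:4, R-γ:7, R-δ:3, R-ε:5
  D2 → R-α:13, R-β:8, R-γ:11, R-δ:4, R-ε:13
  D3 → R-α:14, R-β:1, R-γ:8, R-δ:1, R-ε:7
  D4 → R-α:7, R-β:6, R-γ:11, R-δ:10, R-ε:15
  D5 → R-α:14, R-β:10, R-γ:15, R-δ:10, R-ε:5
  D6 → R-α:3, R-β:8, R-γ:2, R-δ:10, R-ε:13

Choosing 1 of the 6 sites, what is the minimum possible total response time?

23

Open {D1}.
  R-α→D1 4, R-β→D1 4, R-γ→D1 7, R-δ→D1 3, R-ε→D1 5  ⇒ total 23.
Compare {D3}: total 31.
Compare {D6}: total 36.
No size-1 selection does better; minimum is 23.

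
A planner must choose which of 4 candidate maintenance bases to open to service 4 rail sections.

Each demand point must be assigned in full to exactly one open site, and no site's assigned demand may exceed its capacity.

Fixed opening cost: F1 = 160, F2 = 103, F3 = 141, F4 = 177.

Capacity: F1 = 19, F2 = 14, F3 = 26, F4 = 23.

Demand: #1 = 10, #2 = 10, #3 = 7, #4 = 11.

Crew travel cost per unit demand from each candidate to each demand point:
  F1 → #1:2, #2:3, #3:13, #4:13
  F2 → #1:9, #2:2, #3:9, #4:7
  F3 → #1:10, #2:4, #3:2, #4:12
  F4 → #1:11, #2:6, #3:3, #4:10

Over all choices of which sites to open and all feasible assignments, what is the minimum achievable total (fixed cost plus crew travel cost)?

555

Open {F1, F2, F3}; cheapest assignment that respects the capacities:
  F1 (cap 19, load 10): #1 — cost 10×2 = 20
  F2 (cap 14, load 11): #4 — cost 11×7 = 77
  F3 (cap 26, load 17): #2, #3 — cost 10×4 + 7×2 = 54
  Shipping 151, fixed 404 → total 555.
  Any other capacity-feasible assignment to {F1, F2, F3} ships for at least 151.
Compare {F1, F3}: its best feasible assignment gives total 584.
Compare {F3, F4}: its best feasible assignment gives total 589.
Every other set of open sites that can feasibly serve all demand totals ≥ 584 even under its best assignment. Minimum: 555.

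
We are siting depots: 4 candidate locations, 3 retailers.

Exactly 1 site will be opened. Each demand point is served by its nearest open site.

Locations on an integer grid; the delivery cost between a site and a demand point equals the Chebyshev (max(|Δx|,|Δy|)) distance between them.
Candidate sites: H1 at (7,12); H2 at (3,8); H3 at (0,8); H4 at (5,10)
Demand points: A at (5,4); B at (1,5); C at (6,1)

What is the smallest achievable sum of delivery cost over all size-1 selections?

Open {H2}.
  A→H2 4, B→H2 3, C→H2 7  ⇒ total 14.
Compare {H3}: total 15.
Compare {H4}: total 20.
No size-1 selection does better; minimum is 14.

14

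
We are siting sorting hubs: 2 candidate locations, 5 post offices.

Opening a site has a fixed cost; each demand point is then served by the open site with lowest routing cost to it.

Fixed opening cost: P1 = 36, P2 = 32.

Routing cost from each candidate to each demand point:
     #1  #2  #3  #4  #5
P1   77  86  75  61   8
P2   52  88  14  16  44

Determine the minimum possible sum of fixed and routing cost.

244

Open {P1, P2}: assign each demand point to its cheapest open site.
  #1→P2 52, #2→P1 86, #3→P2 14, #4→P2 16, #5→P1 8
  routing cost 176, fixed 68 → total 244.
Compare {P2}: routing cost 214 + fixed 32 = 246.
Compare {P1}: routing cost 307 + fixed 36 = 343.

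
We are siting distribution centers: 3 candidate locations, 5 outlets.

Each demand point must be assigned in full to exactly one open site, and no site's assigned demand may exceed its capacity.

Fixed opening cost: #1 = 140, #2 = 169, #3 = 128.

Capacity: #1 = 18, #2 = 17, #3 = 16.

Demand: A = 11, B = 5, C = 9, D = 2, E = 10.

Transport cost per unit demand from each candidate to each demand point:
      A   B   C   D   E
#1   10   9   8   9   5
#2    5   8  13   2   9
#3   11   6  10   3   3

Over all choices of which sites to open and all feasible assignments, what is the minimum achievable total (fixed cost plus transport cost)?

Open {#1, #2, #3}; cheapest assignment that respects the capacities:
  #1 (cap 18, load 9): C — cost 9×8 = 72
  #2 (cap 17, load 13): A, D — cost 11×5 + 2×2 = 59
  #3 (cap 16, load 15): B, E — cost 5×6 + 10×3 = 60
  Shipping 191, fixed 437 → total 628.
  Any other capacity-feasible assignment to {#1, #2, #3} ships for at least 191.
Total demand is 37 and no other set of sites has combined capacity ≥ 37, so {#1, #2, #3} is the only feasible choice of open sites. Minimum: 628.

628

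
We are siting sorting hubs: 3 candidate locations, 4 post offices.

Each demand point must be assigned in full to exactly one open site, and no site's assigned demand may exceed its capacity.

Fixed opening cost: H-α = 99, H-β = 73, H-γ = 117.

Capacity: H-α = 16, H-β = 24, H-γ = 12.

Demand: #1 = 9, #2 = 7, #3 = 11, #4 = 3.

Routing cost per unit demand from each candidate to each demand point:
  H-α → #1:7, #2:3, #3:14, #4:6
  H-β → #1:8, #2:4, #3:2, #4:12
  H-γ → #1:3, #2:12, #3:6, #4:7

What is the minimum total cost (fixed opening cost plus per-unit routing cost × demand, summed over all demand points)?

Open {H-β, H-γ}; cheapest assignment that respects the capacities:
  H-β (cap 24, load 18): #2, #3 — cost 7×4 + 11×2 = 50
  H-γ (cap 12, load 12): #1, #4 — cost 9×3 + 3×7 = 48
  Shipping 98, fixed 190 → total 288.
  Any other capacity-feasible assignment to {H-β, H-γ} ships for at least 98.
Compare {H-α, H-β}: its best feasible assignment gives total 303.
Compare {H-α, H-β, H-γ}: its best feasible assignment gives total 377.
Every other set of open sites that can feasibly serve all demand totals ≥ 303 even under its best assignment. Minimum: 288.

288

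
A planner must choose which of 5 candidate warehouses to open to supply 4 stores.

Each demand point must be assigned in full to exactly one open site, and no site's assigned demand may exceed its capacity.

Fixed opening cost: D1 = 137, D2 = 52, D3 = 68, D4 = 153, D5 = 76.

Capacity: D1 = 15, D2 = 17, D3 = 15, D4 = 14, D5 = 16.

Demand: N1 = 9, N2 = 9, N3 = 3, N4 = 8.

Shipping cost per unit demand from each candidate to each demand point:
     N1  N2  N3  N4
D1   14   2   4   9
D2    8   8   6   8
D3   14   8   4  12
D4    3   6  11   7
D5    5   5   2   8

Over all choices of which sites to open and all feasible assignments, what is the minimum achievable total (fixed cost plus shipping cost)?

Open {D2, D5}; cheapest assignment that respects the capacities:
  D2 (cap 17, load 17): N2, N4 — cost 9×8 + 8×8 = 136
  D5 (cap 16, load 12): N1, N3 — cost 9×5 + 3×2 = 51
  Shipping 187, fixed 128 → total 315.
  Any other capacity-feasible assignment to {D2, D5} ships for at least 187.
Compare {D2, D3}: its best feasible assignment gives total 340.
Compare {D1, D2}: its best feasible assignment gives total 355.
Every other set of open sites that can feasibly serve all demand totals ≥ 340 even under its best assignment. Minimum: 315.

315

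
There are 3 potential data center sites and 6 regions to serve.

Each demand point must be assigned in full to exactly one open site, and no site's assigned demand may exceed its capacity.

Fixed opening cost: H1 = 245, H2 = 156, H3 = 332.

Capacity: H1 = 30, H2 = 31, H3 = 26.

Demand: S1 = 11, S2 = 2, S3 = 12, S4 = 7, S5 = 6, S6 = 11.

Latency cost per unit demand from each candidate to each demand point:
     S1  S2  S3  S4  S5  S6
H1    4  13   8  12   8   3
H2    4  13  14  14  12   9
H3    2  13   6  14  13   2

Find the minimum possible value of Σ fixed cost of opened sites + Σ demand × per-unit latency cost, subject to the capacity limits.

746

Open {H1, H2}; cheapest assignment that respects the capacities:
  H1 (cap 30, load 29): S3, S5, S6 — cost 12×8 + 6×8 + 11×3 = 177
  H2 (cap 31, load 20): S1, S2, S4 — cost 11×4 + 2×13 + 7×14 = 168
  Shipping 345, fixed 401 → total 746.
  Any other capacity-feasible assignment to {H1, H2} ships for at least 345.
Compare {H2, H3}: its best feasible assignment gives total 822.
Compare {H1, H3}: its best feasible assignment gives total 862.
Every other set of open sites that can feasibly serve all demand totals ≥ 822 even under its best assignment. Minimum: 746.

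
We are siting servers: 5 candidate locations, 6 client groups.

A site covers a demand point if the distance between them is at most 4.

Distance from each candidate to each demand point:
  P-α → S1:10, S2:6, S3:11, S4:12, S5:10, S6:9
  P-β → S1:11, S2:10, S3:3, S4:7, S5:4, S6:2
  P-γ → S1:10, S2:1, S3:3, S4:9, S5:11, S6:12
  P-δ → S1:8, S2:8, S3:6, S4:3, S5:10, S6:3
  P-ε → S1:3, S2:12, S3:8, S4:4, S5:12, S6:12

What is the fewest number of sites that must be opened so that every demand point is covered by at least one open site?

Coverage sets (demand points within 4 of each site):
  P-α: {}
  P-β: {S3, S5, S6}
  P-γ: {S2, S3}
  P-δ: {S4, S6}
  P-ε: {S1, S4}
No 2 sites suffice: every size-2 union leaves at least one demand point uncovered.
But {P-β, P-γ, P-ε} covers everything, so the minimum is 3.

3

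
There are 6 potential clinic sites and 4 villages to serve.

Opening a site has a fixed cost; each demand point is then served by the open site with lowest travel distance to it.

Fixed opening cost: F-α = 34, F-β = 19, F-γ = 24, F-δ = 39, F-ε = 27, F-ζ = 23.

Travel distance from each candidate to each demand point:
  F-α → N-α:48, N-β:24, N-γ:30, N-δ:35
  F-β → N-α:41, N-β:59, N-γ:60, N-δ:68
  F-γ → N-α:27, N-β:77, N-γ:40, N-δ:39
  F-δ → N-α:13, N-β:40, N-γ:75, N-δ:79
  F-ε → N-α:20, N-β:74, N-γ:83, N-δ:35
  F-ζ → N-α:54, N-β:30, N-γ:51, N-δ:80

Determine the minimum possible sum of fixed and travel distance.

Open {F-α, F-ε}: assign each demand point to its cheapest open site.
  N-α→F-ε 20, N-β→F-α 24, N-γ→F-α 30, N-δ→F-α 35
  travel distance 109, fixed 61 → total 170.
Compare {F-α}: travel distance 137 + fixed 34 = 171.
Compare {F-α, F-γ}: travel distance 116 + fixed 58 = 174.
Compare {F-α, F-δ}: travel distance 102 + fixed 73 = 175.
All other subsets cost ≥ 171. Minimum total cost: 170.

170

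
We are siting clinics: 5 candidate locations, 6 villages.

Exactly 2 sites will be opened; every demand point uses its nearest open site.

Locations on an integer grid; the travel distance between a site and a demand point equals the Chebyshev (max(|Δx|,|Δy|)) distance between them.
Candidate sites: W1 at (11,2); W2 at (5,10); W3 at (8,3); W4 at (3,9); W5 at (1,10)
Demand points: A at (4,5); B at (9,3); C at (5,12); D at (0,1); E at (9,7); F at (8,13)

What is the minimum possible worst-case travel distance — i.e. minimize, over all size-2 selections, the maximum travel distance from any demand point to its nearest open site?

8

Open {W1, W4}.
  Farthest demand point is D at travel distance 8 (to W4); all others are ≤ 8.
With {W2, W3} the worst case is 8.
With {W2, W4} the worst case is 8.
No size-2 selection achieves below 8.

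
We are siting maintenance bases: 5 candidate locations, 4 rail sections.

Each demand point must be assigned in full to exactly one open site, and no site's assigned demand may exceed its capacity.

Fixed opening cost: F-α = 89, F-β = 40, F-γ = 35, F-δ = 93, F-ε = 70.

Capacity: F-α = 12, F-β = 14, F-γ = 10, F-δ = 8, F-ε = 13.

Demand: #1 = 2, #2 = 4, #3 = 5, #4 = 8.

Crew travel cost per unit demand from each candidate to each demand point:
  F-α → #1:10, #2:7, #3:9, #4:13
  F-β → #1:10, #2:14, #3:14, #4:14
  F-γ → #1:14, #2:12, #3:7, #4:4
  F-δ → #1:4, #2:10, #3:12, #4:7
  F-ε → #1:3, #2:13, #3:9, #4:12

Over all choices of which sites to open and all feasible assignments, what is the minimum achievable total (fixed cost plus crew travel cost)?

Open {F-γ, F-ε}; cheapest assignment that respects the capacities:
  F-γ (cap 10, load 8): #4 — cost 8×4 = 32
  F-ε (cap 13, load 11): #1, #2, #3 — cost 2×3 + 4×13 + 5×9 = 103
  Shipping 135, fixed 105 → total 240.
  Any other capacity-feasible assignment to {F-γ, F-ε} ships for at least 135.
Compare {F-α, F-γ}: its best feasible assignment gives total 249.
Compare {F-β, F-γ}: its best feasible assignment gives total 253.
Every other set of open sites that can feasibly serve all demand totals ≥ 249 even under its best assignment. Minimum: 240.

240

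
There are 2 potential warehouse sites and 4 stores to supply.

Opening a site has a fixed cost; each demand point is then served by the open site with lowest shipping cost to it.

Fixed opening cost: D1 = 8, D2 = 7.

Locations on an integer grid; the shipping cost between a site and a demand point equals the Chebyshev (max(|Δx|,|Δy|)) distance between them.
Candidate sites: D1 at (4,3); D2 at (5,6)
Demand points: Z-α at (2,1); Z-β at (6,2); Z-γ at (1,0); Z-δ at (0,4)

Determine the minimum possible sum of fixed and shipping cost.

Open {D1}: assign each demand point to its cheapest open site.
  Z-α→D1 2, Z-β→D1 2, Z-γ→D1 3, Z-δ→D1 4
  shipping cost 11, fixed 8 → total 19.
Compare {D1, D2}: shipping cost 11 + fixed 15 = 26.
Compare {D2}: shipping cost 20 + fixed 7 = 27.

19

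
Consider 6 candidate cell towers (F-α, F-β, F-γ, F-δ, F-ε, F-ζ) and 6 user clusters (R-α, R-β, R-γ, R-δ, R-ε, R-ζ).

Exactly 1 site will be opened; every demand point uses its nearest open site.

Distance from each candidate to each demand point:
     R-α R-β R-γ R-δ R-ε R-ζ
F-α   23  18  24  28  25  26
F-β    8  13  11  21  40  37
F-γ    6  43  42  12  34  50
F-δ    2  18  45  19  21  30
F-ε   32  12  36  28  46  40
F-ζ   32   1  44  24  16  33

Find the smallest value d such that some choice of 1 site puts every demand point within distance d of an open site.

28

Open {F-α}.
  Farthest demand point is R-δ at distance 28 (to F-α); all others are ≤ 28.
With {F-β} the worst case is 40.
With {F-ζ} the worst case is 44.
No size-1 selection achieves below 28.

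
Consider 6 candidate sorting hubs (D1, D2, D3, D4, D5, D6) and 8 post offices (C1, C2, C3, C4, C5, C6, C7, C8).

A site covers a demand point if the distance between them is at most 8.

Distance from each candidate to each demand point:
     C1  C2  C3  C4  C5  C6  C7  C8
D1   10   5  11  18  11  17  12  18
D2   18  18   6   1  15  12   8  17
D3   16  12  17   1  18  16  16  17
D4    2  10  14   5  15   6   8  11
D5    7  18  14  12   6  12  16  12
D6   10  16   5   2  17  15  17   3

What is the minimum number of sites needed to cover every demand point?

Coverage sets (demand points within 8 of each site):
  D1: {C2}
  D2: {C3, C4, C7}
  D3: {C4}
  D4: {C1, C4, C6, C7}
  D5: {C1, C5}
  D6: {C3, C4, C8}
No 3 sites suffice: every size-3 union leaves at least one demand point uncovered.
But {D1, D4, D5, D6} covers everything, so the minimum is 4.

4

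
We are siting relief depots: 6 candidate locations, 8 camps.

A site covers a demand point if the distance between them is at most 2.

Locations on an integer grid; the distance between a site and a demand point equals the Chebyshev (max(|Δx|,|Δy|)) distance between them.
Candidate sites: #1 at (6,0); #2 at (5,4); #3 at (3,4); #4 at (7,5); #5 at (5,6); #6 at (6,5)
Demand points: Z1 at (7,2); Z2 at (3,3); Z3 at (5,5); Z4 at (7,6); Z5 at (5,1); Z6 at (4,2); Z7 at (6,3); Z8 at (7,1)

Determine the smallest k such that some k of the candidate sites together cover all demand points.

Coverage sets (demand points within 2 of each site):
  #1: {Z1, Z5, Z6, Z8}
  #2: {Z1, Z2, Z3, Z4, Z6, Z7}
  #3: {Z2, Z3, Z6}
  #4: {Z3, Z4, Z7}
  #5: {Z3, Z4}
  #6: {Z3, Z4, Z7}
No single site covers all 8 demand points.
But {#1, #2} covers everything, so the minimum is 2.

2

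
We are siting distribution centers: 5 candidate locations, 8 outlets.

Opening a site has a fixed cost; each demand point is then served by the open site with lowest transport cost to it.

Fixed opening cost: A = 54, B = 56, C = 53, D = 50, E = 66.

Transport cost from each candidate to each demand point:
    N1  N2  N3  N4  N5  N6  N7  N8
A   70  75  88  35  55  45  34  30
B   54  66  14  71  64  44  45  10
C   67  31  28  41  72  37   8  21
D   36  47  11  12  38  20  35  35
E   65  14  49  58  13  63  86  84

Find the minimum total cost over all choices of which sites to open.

280

Open {C, D}: assign each demand point to its cheapest open site.
  N1→D 36, N2→C 31, N3→D 11, N4→D 12, N5→D 38, N6→D 20, N7→C 8, N8→C 21
  transport cost 177, fixed 103 → total 280.
Compare {D}: transport cost 234 + fixed 50 = 284.
Compare {D, E}: transport cost 176 + fixed 116 = 292.
Compare {C, D, E}: transport cost 135 + fixed 169 = 304.
All other subsets cost ≥ 284. Minimum total cost: 280.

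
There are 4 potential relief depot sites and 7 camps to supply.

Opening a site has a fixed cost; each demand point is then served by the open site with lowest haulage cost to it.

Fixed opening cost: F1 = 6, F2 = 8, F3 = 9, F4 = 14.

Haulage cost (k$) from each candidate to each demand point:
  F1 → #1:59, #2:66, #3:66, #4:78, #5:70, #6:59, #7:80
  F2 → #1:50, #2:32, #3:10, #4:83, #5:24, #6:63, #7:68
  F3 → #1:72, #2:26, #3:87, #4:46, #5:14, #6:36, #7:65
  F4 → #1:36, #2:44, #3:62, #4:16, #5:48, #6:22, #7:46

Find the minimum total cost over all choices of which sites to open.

Open {F2, F3, F4}: assign each demand point to its cheapest open site.
  #1→F4 36, #2→F3 26, #3→F2 10, #4→F4 16, #5→F3 14, #6→F4 22, #7→F4 46
  haulage cost 170, fixed 31 → total 201.
Compare {F1, F2, F3, F4}: haulage cost 170 + fixed 37 = 207.
Compare {F2, F4}: haulage cost 186 + fixed 22 = 208.
Compare {F1, F2, F4}: haulage cost 186 + fixed 28 = 214.
All other subsets cost ≥ 207. Minimum total cost: 201.

201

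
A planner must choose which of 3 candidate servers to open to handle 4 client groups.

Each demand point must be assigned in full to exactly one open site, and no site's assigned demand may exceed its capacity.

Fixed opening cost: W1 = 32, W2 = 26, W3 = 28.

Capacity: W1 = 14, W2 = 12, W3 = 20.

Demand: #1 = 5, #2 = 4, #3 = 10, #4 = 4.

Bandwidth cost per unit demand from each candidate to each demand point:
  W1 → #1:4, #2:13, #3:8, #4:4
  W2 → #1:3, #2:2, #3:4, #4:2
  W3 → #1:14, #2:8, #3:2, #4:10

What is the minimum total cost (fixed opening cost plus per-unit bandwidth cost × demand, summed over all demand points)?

129

Open {W2, W3}; cheapest assignment that respects the capacities:
  W2 (cap 12, load 9): #1, #4 — cost 5×3 + 4×2 = 23
  W3 (cap 20, load 14): #2, #3 — cost 4×8 + 10×2 = 52
  Shipping 75, fixed 54 → total 129.
  Any other capacity-feasible assignment to {W2, W3} ships for at least 75.
Compare {W1, W2, W3}: its best feasible assignment gives total 142.
Compare {W1, W3}: its best feasible assignment gives total 148.
Every other set of open sites that can feasibly serve all demand totals ≥ 142 even under its best assignment. Minimum: 129.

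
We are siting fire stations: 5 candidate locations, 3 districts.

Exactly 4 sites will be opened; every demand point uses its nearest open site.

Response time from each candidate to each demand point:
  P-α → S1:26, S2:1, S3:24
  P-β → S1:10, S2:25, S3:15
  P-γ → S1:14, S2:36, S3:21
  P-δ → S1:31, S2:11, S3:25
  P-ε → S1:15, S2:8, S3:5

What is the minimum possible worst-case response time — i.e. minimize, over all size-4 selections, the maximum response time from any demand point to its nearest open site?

Open {P-α, P-β, P-γ, P-ε}.
  Farthest demand point is S1 at response time 10 (to P-β); all others are ≤ 10.
With {P-α, P-β, P-δ, P-ε} the worst case is 10.
With {P-β, P-γ, P-δ, P-ε} the worst case is 10.
No size-4 selection achieves below 10.

10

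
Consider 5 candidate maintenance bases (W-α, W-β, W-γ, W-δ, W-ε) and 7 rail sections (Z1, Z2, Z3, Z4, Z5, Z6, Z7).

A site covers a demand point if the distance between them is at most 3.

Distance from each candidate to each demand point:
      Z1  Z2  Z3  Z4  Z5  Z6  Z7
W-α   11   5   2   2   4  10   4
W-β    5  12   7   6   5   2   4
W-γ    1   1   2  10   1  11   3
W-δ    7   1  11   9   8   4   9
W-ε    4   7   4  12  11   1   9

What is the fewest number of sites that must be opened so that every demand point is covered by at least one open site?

Coverage sets (demand points within 3 of each site):
  W-α: {Z3, Z4}
  W-β: {Z6}
  W-γ: {Z1, Z2, Z3, Z5, Z7}
  W-δ: {Z2}
  W-ε: {Z6}
No 2 sites suffice: every size-2 union leaves at least one demand point uncovered.
But {W-α, W-β, W-γ} covers everything, so the minimum is 3.

3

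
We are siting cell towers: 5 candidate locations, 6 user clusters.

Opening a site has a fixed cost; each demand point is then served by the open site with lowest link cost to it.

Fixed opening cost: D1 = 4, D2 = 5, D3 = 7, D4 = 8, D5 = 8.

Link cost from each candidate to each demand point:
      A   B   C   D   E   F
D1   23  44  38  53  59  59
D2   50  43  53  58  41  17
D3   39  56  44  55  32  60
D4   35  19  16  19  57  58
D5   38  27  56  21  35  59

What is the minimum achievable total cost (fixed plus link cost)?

150

Open {D1, D2, D3, D4}: assign each demand point to its cheapest open site.
  A→D1 23, B→D4 19, C→D4 16, D→D4 19, E→D3 32, F→D2 17
  link cost 126, fixed 24 → total 150.
Compare {D1, D2, D4}: link cost 135 + fixed 17 = 152.
Compare {D1, D2, D4, D5}: link cost 129 + fixed 25 = 154.
Compare {D2, D3, D4}: link cost 138 + fixed 20 = 158.
All other subsets cost ≥ 152. Minimum total cost: 150.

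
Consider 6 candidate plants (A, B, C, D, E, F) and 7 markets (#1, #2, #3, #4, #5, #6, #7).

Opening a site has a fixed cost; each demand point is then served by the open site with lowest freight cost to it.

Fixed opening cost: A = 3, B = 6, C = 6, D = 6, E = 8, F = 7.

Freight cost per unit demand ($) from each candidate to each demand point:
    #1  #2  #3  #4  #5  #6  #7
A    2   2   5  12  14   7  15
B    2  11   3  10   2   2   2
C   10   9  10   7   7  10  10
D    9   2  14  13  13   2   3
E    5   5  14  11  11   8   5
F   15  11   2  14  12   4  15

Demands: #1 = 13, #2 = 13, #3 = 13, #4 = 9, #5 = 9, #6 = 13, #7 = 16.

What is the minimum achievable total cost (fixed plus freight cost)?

Open {A, B, C, F}: assign each demand point to its cheapest open site.
  #1→A 13×2=26, #2→A 13×2=26, #3→F 13×2=26, #4→C 9×7=63, #5→B 9×2=18, #6→B 13×2=26, #7→B 16×2=32
  freight cost 217, fixed 22 → total 239.
Compare {B, C, D, F}: freight cost 217 + fixed 25 = 242.
Compare {A, B, C}: freight cost 230 + fixed 15 = 245.
Compare {A, B, C, D, F}: freight cost 217 + fixed 28 = 245.
All other subsets cost ≥ 242. Minimum total cost: 239.

239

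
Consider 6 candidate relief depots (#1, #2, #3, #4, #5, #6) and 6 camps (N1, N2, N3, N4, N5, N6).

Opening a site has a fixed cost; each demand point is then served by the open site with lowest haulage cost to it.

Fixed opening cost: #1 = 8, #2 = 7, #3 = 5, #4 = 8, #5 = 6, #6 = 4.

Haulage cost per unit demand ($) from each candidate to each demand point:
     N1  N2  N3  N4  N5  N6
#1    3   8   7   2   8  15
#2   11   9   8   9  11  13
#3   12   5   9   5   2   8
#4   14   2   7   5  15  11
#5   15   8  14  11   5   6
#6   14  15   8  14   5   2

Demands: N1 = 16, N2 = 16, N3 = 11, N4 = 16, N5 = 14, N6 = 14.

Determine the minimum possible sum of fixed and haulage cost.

270

Open {#1, #3, #4, #6}: assign each demand point to its cheapest open site.
  N1→#1 16×3=48, N2→#4 16×2=32, N3→#1 11×7=77, N4→#1 16×2=32, N5→#3 14×2=28, N6→#6 14×2=28
  haulage cost 245, fixed 25 → total 270.
Compare {#1, #3, #4, #5, #6}: haulage cost 245 + fixed 31 = 276.
Compare {#1, #2, #3, #4, #6}: haulage cost 245 + fixed 32 = 277.
Compare {#1, #2, #3, #4, #5, #6}: haulage cost 245 + fixed 38 = 283.
All other subsets cost ≥ 276. Minimum total cost: 270.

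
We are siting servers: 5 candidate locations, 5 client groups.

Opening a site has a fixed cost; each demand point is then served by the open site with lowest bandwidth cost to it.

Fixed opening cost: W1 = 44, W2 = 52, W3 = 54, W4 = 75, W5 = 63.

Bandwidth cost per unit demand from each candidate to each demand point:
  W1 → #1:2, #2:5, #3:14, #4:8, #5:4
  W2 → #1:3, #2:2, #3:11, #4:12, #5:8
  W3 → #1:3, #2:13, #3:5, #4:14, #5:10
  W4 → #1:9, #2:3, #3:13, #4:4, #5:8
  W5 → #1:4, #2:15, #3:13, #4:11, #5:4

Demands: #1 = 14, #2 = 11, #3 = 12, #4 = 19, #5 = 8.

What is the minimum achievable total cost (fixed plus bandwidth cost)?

Open {W1, W3, W4}: assign each demand point to its cheapest open site.
  #1→W1 14×2=28, #2→W4 11×3=33, #3→W3 12×5=60, #4→W4 19×4=76, #5→W1 8×4=32
  bandwidth cost 229, fixed 173 → total 402.
Compare {W3, W4}: bandwidth cost 275 + fixed 129 = 404.
Compare {W1, W3}: bandwidth cost 327 + fixed 98 = 425.
Compare {W3, W4, W5}: bandwidth cost 243 + fixed 192 = 435.
All other subsets cost ≥ 404. Minimum total cost: 402.

402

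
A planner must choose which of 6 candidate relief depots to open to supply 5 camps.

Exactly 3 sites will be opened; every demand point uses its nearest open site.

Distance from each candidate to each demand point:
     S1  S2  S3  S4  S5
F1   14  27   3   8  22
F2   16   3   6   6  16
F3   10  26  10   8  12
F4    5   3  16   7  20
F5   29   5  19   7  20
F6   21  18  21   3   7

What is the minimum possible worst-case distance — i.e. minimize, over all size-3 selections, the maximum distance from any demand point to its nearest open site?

Open {F1, F4, F6}.
  Farthest demand point is S5 at distance 7 (to F6); all others are ≤ 7.
With {F2, F4, F6} the worst case is 7.
With {F2, F3, F6} the worst case is 10.
No size-3 selection achieves below 7.

7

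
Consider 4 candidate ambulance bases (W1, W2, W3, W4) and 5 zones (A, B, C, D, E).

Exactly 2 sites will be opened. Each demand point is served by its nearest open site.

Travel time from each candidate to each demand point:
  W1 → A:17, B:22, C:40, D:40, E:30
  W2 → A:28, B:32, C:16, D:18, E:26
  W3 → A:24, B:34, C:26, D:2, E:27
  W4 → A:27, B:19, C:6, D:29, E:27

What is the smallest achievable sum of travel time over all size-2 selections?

Open {W3, W4}.
  A→W3 24, B→W4 19, C→W4 6, D→W3 2, E→W3 27  ⇒ total 78.
Compare {W1, W3}: total 94.
Compare {W2, W4}: total 96.
No size-2 selection does better; minimum is 78.

78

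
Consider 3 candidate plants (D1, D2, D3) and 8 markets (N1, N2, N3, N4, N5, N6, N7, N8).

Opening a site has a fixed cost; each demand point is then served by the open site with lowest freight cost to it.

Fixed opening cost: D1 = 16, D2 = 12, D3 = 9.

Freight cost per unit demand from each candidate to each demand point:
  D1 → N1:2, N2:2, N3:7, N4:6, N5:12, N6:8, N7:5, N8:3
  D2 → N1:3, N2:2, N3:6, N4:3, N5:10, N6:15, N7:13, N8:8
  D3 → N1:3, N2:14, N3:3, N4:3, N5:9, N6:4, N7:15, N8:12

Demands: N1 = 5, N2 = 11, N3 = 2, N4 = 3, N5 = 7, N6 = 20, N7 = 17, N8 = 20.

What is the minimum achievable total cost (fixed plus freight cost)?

Open {D1, D3}: assign each demand point to its cheapest open site.
  N1→D1 5×2=10, N2→D1 11×2=22, N3→D3 2×3=6, N4→D3 3×3=9, N5→D3 7×9=63, N6→D3 20×4=80, N7→D1 17×5=85, N8→D1 20×3=60
  freight cost 335, fixed 25 → total 360.
Compare {D1, D2, D3}: freight cost 335 + fixed 37 = 372.
Compare {D1, D2}: freight cost 428 + fixed 28 = 456.
Compare {D1}: freight cost 453 + fixed 16 = 469.
All other subsets cost ≥ 372. Minimum total cost: 360.

360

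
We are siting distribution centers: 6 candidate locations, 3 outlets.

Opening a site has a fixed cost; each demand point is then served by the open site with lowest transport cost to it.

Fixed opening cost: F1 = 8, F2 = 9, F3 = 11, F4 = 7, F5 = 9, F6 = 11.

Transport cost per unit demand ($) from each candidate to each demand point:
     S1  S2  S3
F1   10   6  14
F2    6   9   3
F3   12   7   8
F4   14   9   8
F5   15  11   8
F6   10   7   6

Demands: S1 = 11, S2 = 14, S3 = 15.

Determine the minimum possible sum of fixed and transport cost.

Open {F1, F2}: assign each demand point to its cheapest open site.
  S1→F2 11×6=66, S2→F1 14×6=84, S3→F2 15×3=45
  transport cost 195, fixed 17 → total 212.
Compare {F1, F2, F4}: transport cost 195 + fixed 24 = 219.
Compare {F1, F2, F5}: transport cost 195 + fixed 26 = 221.
Compare {F1, F2, F3}: transport cost 195 + fixed 28 = 223.
All other subsets cost ≥ 219. Minimum total cost: 212.

212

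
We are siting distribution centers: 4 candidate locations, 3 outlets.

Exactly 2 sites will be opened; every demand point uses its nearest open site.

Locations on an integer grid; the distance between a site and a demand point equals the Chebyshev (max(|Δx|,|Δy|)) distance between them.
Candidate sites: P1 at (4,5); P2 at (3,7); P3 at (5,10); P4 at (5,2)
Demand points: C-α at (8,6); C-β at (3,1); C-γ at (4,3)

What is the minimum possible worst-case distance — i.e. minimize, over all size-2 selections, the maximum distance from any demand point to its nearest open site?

Open {P1, P2}.
  Farthest demand point is C-α at distance 4 (to P1); all others are ≤ 4.
With {P1, P3} the worst case is 4.
With {P1, P4} the worst case is 4.
No size-2 selection achieves below 4.

4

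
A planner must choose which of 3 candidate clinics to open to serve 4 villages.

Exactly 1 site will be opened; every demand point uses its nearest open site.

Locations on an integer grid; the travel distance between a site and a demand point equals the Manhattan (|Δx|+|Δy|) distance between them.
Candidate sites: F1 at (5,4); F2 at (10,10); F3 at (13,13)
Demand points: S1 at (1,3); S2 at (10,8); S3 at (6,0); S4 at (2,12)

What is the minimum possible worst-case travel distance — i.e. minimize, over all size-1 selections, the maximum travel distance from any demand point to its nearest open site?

11

Open {F1}.
  Farthest demand point is S4 at travel distance 11 (to F1); all others are ≤ 11.
With {F2} the worst case is 16.
With {F3} the worst case is 22.
No size-1 selection achieves below 11.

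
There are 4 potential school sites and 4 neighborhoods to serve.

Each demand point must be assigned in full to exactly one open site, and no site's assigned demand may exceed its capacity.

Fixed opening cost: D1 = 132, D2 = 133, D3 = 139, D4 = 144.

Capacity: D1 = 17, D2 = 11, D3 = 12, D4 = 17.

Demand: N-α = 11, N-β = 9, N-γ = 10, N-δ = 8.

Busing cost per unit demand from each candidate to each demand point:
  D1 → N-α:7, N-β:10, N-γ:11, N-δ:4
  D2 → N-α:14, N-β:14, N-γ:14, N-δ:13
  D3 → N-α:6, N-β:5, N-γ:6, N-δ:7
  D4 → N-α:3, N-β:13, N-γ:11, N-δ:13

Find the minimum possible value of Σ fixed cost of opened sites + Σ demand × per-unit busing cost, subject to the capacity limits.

630

Open {D1, D3, D4}; cheapest assignment that respects the capacities:
  D1 (cap 17, load 17): N-β, N-δ — cost 9×10 + 8×4 = 122
  D3 (cap 12, load 10): N-γ — cost 10×6 = 60
  D4 (cap 17, load 11): N-α — cost 11×3 = 33
  Shipping 215, fixed 415 → total 630.
  Any other capacity-feasible assignment to {D1, D3, D4} ships for at least 215.
Compare {D1, D2, D4}: its best feasible assignment gives total 704.
Compare {D1, D2, D3}: its best feasible assignment gives total 732.
Every other set of open sites that can feasibly serve all demand totals ≥ 704 even under its best assignment. Minimum: 630.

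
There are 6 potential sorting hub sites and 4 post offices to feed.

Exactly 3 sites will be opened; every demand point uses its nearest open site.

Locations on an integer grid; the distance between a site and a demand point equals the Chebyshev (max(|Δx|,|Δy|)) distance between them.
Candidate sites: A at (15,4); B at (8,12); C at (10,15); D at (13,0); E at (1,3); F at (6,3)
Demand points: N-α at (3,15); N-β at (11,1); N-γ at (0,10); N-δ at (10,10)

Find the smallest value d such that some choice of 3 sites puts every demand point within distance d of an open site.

Open {A, B, E}.
  Farthest demand point is N-γ at distance 7 (to E); all others are ≤ 7.
With {A, B, F} the worst case is 7.
With {A, C, E} the worst case is 7.
No size-3 selection achieves below 7.

7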